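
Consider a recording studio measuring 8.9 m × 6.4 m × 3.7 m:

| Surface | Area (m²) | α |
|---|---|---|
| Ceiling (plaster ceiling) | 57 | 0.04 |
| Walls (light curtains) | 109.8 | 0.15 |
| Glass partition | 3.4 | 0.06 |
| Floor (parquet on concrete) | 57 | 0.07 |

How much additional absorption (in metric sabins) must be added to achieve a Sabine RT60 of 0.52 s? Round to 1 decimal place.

Summing Sᵢαᵢ: 2.280 + 16.470 + 0.204 + 3.990 → A₁ = 22.944 sabins.
V = 210.752 m³. Required absorption A₂ = 0.161 × 210.752 / 0.52 = 65.252 sabins.
ΔA = A₂ − A₁ = 65.252 − 22.944 = 42.3 sabins.

42.3 sabins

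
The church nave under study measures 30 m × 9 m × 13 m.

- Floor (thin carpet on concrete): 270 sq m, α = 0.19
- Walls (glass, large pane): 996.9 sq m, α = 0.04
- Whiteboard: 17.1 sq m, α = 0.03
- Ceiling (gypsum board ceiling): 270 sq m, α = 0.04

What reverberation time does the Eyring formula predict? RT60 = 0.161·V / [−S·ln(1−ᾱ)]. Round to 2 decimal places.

5.33 sec

S = Σ Sᵢ = 1554.0 sq m.
Absorption A = 270·0.19 + 996.9·0.04 + 17.1·0.03 + 270·0.04 = 102.489 sabins.
Mean coefficient ᾱ = A/S = 0.0660.
−S·ln(1−ᾱ) = −1554.0 × ln(1 − 0.0660) = 106.105.
V = 30 × 9 × 13 = 3510 m³.
T = 0.161·V/[−S·ln(1−ᾱ)] = 0.161·3510/106.105 = 5.33 s.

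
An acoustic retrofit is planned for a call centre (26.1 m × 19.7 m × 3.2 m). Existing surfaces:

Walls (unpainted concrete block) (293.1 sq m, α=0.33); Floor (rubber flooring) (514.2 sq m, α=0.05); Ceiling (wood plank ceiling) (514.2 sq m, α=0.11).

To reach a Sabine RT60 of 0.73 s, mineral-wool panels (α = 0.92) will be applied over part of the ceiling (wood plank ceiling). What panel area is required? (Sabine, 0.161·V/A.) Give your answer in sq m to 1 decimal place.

Equivalent absorption area: A₁ = 293.1·0.33 + 514.2·0.05 + 514.2·0.11 = 178.995 sq m.
Required A₂ = 0.161·1645.344/0.73 = 362.877 sabins.
Absorption to add: 362.877 − 178.995 = 183.882 sabins.
Each sq m of panel replacing the ceiling (wood plank ceiling) adds (0.92 − 0.11) = 0.81 sabins.
Panel area = 183.882 / 0.81 = 227.0 sq m.

227.0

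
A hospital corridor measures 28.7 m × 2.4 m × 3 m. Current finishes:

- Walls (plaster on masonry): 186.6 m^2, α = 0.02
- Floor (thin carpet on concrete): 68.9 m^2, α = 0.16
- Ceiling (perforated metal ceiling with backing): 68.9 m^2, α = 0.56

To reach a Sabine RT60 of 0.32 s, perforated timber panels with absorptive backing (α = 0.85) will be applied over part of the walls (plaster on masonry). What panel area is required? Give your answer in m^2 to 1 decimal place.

A₁ = Σ Sᵢαᵢ = 186.6*0.02 + 68.9*0.16 + 68.9*0.56 = 53.340 sabins.
V = 206.64 m³. Target absorption A₂ = 0.161 × 206.64 / 0.32 = 103.966 sabins.
ΔA needed = 103.966 − 53.340 = 50.626 sabins.
Net gain per m^2: Δα = 0.85 − 0.02 = 0.83.
Area = ΔA/Δα = 50.626/0.83 = 61.0 m^2.

61.0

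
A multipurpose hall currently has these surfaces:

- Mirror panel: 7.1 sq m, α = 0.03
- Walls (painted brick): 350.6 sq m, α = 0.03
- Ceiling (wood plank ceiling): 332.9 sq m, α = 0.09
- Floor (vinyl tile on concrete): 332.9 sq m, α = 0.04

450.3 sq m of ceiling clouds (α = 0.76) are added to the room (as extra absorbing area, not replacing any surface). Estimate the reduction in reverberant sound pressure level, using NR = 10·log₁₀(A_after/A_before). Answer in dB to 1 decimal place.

A_before = Σ Sᵢαᵢ = 7.1·0.03 + 350.6·0.03 + 332.9·0.09 + 332.9·0.04 = 54.008 sabins.
Treatment contributes 450.3·0.76 = 342.228 sabins.
New total A_after = 396.236 sabins.
Reduction = 10 log₁₀(A_after/A_before) = 10 log₁₀(7.3366) = 8.7 dB.

8.7 dB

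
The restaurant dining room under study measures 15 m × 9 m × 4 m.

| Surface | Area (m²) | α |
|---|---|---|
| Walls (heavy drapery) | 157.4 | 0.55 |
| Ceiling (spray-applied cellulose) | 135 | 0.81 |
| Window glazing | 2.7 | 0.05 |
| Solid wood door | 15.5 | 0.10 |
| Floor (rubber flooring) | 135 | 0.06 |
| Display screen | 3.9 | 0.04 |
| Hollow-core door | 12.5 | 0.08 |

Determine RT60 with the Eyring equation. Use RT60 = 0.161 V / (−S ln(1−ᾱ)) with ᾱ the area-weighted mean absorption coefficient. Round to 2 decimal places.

0.32 s

S = Σ Sᵢ = 462.0 m².
Σ(Sᵢαᵢ) = 157.4·0.55 + 135·0.81 + 2.7·0.05 + 15.5·0.10 + 135·0.06 + 3.9·0.04 + 12.5·0.08 = 206.861.
ᾱ = 206.861 / 462.0 = 0.4478.
Eyring denominator: −S ln(1−ᾱ) = 274.356.
V = 15 × 9 × 4 = 540 m³.
T = 0.161·V/[−S·ln(1−ᾱ)] = 0.161·540/274.356 = 0.32 s.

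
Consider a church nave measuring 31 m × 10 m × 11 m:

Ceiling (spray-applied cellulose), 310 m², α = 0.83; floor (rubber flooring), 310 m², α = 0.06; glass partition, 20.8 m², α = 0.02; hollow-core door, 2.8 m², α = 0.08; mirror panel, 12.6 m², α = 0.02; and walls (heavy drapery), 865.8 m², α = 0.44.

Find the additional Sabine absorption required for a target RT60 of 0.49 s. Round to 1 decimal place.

462.7 sabins

A₁ = Σ Sᵢαᵢ = 310·0.83 + 310·0.06 + 20.8·0.02 + 2.8·0.08 + 12.6·0.02 + 865.8·0.44 = 657.744 sabins.
Target A₂ = 0.161·3410/0.49 = 1120.429 sabins (V = 3410 m³).
Shortfall: 1120.429 − 657.744 = 462.7 sabins.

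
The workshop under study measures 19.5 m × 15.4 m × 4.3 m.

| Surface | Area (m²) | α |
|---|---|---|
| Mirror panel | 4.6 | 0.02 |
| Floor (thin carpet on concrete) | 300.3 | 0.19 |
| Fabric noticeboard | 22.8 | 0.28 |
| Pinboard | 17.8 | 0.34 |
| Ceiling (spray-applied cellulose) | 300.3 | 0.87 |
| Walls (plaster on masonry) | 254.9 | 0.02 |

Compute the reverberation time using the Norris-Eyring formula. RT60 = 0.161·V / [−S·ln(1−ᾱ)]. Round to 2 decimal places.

Total surface area S = 4.6 + 300.3 + 22.8 + 17.8 + 300.3 + 254.9 = 900.7 m².
Σ(Sᵢαᵢ) = 4.6×0.02 + 300.3×0.19 + 22.8×0.28 + 17.8×0.34 + 300.3×0.87 + 254.9×0.02 = 335.944.
Mean coefficient ᾱ = A/S = 0.3730.
−S·ln(1−ᾱ) = −900.7 × ln(1 − 0.3730) = 420.455.
V = 19.5 × 15.4 × 4.3 = 1291.29 m³.
RT60 = 0.161 × 1291.29 / 420.455 = 0.49 s.

0.49 s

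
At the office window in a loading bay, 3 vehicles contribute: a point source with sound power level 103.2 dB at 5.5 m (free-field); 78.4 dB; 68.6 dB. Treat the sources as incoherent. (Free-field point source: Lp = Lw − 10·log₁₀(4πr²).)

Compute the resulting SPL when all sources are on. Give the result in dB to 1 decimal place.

81.2 dB

Source at 5.5 m: Lp = 103.2 − 10·log₁₀(4π·5.5²) = 103.2 − 10·log₁₀(380.133) = 77.4 dB.
Converting to relative power and adding: 10^(77.4/10) + 10^(78.4/10) + 10^(68.6/10) = 1.314e+08.
Back to dB: 10·log₁₀ Σ = 81.2 dB.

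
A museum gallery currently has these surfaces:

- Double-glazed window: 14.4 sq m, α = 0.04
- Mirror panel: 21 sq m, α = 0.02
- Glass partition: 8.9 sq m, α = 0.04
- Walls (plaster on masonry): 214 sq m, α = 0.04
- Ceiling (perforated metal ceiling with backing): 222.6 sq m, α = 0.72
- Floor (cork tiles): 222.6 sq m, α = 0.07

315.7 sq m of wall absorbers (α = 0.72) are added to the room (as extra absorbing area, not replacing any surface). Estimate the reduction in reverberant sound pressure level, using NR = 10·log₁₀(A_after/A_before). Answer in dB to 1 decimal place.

3.5 dB

Summing Sᵢαᵢ: 0.576 + 0.420 + 0.356 + 8.560 + 160.272 + 15.582 → A_before = 185.766 sabins.
Added absorption = 315.7 × 0.72 = 227.304 sabins.
New total A_after = 413.070 sabins.
Reduction = 10 log₁₀(A_after/A_before) = 10 log₁₀(2.2236) = 3.5 dB.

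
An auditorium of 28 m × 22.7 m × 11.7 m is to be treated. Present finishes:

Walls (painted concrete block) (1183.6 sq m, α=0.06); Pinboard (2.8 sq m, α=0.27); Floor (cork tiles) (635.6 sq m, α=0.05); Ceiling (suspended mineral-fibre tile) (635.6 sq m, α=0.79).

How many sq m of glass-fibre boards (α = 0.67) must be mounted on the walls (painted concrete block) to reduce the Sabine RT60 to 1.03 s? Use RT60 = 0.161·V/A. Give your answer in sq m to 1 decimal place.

A₁ = Σ Sᵢαᵢ = 1183.6*0.06 + 2.8*0.27 + 635.6*0.05 + 635.6*0.79 = 605.676 sabins.
V = 7436.52 m³. Target absorption A₂ = 0.161 × 7436.52 / 1.03 = 1162.407 sabins.
Absorption to add: 1162.407 − 605.676 = 556.731 sabins.
Each sq m of panel replacing the walls (painted concrete block) adds (0.67 − 0.06) = 0.61 sabins.
Panel area = 556.731 / 0.61 = 912.7 sq m.

912.7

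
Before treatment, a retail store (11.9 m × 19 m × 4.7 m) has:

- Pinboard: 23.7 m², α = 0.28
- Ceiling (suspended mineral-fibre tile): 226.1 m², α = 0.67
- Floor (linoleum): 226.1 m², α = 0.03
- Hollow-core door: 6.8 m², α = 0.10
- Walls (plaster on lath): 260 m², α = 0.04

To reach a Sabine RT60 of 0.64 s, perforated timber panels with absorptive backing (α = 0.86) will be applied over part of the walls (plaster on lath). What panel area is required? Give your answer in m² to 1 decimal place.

111.4

A₁ = Σ Sᵢαᵢ = 23.7×0.28 + 226.1×0.67 + 226.1×0.03 + 6.8×0.10 + 260×0.04 = 175.986 sabins.
V = 1062.67 m³. Target absorption A₂ = 0.161 × 1062.67 / 0.64 = 267.328 sabins.
Absorption to add: 267.328 − 175.986 = 91.342 sabins.
Net gain per m²: Δα = 0.86 − 0.04 = 0.82.
Panel area = 91.342 / 0.82 = 111.4 m².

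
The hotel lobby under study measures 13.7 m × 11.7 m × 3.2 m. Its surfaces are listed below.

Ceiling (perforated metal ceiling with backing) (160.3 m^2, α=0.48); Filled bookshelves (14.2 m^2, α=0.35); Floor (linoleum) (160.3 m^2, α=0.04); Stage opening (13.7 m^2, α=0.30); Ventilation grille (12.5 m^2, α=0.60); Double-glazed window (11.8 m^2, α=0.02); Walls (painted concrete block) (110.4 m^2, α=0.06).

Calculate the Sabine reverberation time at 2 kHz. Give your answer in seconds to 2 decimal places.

Equivalent absorption area: A = 160.3·0.48 + 14.2·0.35 + 160.3·0.04 + 13.7·0.30 + 12.5·0.60 + 11.8·0.02 + 110.4·0.06 = 106.796 m^2.
Room volume: 512.928 m³.
Sabine: RT60 = 0.161 × 512.928 / 106.796 = 0.77 s.

0.77 seconds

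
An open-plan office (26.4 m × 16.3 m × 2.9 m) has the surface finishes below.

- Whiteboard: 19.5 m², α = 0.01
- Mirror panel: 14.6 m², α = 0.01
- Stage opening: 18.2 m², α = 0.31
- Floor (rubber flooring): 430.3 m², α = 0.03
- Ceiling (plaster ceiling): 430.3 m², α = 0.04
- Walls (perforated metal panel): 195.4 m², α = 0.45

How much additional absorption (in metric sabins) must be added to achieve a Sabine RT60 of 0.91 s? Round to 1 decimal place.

96.8 sabins

Summing Sᵢαᵢ: 0.195 + 0.146 + 5.642 + 12.909 + 17.212 + 87.930 → A₁ = 124.034 sabins.
For T = 0.91 s, need A₂ = 0.161·V/T = 0.161·1247.928/0.91 = 220.787 sabins.
Additional absorption ΔA = 220.787 − 124.034 = 96.8 sabins.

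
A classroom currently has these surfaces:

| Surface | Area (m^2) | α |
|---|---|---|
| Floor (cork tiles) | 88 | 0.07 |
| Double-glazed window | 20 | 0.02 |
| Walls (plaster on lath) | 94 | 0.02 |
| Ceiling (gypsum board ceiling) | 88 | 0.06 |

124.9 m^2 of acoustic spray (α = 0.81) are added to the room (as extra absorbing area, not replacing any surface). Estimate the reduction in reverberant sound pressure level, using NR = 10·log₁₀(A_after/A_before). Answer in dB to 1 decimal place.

Total absorption A_before = 88*0.07 + 20*0.02 + 94*0.02 + 88*0.06
  = 6.160 + 0.400 + 1.880 + 5.280 = 13.720 m^2 sabins.
Added absorption = 124.9 × 0.81 = 101.169 sabins.
New total A_after = 114.889 sabins.
NR = 10·log₁₀(114.889/13.720) = 9.2 dB.

9.2 dB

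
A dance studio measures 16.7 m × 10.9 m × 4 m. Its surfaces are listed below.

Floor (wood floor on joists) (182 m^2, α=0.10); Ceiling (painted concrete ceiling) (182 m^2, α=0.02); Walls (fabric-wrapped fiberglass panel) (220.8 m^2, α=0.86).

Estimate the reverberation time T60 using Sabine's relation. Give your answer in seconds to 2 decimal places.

0.55 sec

A = Σ Sᵢαᵢ = 182×0.10 + 182×0.02 + 220.8×0.86 = 211.728 sabins.
Room volume: 728.12 m³.
RT60 = 0.161 · V / A = 0.161 × 728.12 / 211.728 = 0.55 s.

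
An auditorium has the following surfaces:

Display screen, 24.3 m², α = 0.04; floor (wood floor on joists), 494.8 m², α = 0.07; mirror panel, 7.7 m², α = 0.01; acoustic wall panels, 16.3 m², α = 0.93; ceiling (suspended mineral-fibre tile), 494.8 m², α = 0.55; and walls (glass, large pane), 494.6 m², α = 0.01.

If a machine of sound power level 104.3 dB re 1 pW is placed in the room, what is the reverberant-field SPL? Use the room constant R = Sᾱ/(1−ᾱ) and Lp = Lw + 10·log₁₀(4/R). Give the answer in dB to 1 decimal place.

A = 327.930 sabins; S = 1532.5 m².
ᾱ = 327.930/1532.5 = 0.2140; R = Sᾱ/(1−ᾱ) = 327.930/(1−0.2140) = 417.214 m².
Lp = 104.3 + 10·log₁₀(4/417.214) = 104.3 + (-20.18) = 84.1 dB.

84.1 dB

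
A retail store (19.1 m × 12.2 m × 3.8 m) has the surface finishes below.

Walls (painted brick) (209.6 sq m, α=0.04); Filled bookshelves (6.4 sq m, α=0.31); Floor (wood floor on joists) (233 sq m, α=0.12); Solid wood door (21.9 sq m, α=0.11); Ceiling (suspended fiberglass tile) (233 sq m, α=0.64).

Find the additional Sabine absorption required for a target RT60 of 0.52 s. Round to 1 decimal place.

84.3 sabins

Summing Sᵢαᵢ: 8.384 + 1.984 + 27.960 + 2.409 + 149.120 → A₁ = 189.857 sabins.
For T = 0.52 s, need A₂ = 0.161·V/T = 0.161·885.476/0.52 = 274.157 sabins.
Additional absorption ΔA = 274.157 − 189.857 = 84.3 sabins.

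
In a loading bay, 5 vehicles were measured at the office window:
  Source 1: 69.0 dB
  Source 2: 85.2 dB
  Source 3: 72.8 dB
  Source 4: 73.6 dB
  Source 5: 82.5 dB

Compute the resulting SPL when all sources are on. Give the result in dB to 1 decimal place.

Σ 10^(Lᵢ/10) = 5.589e+08.
Back to dB: 10·log₁₀ Σ = 87.5 dB.

87.5 dB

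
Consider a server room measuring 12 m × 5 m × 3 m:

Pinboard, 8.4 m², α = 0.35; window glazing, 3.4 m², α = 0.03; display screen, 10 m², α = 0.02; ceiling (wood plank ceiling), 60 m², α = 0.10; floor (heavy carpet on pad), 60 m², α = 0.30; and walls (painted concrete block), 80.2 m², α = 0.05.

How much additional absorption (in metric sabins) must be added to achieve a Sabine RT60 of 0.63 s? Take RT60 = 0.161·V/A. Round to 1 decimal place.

A₁ = Σ Sᵢαᵢ = 8.4×0.35 + 3.4×0.03 + 10×0.02 + 60×0.10 + 60×0.30 + 80.2×0.05 = 31.252 sabins.
For T = 0.63 s, need A₂ = 0.161·V/T = 0.161·180/0.63 = 46.000 sabins.
Additional absorption ΔA = 46.000 − 31.252 = 14.7 sabins.

14.7 sabins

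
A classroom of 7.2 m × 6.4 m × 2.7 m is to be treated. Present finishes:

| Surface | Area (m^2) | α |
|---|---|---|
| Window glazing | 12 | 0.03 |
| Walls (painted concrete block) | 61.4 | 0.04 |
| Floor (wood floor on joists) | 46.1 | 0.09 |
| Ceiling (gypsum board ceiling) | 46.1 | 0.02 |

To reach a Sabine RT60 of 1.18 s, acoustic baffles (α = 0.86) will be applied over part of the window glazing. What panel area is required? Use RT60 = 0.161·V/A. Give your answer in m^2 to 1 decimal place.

10.9

Total absorption A₁ = 12*0.03 + 61.4*0.04 + 46.1*0.09 + 46.1*0.02
  = 0.360 + 2.456 + 4.149 + 0.922 = 7.887 m^2 sabins.
Required A₂ = 0.161·124.416/1.18 = 16.975 sabins.
ΔA needed = 16.975 − 7.887 = 9.088 sabins.
Each m^2 of panel replacing the window glazing adds (0.86 − 0.03) = 0.83 sabins.
Area = ΔA/Δα = 9.088/0.83 = 10.9 m^2.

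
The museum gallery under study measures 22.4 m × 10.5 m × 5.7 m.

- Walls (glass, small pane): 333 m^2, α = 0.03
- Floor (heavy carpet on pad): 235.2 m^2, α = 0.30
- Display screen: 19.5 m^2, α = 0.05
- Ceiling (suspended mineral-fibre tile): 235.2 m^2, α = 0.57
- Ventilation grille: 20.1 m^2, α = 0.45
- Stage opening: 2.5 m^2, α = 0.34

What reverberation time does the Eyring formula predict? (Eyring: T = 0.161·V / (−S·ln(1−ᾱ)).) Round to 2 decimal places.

S = Σ Sᵢ = 845.5 m^2.
Absorption A = 333×0.03 + 235.2×0.30 + 19.5×0.05 + 235.2×0.57 + 20.1×0.45 + 2.5×0.34 = 225.484 sabins.
ᾱ = 225.484 / 845.5 = 0.2667.
−S·ln(1−ᾱ) = −845.5 × ln(1 − 0.2667) = 262.274.
V = 22.4 × 10.5 × 5.7 = 1340.64 m³.
T = 0.161·V/[−S·ln(1−ᾱ)] = 0.161·1340.64/262.274 = 0.82 s.

0.82 seconds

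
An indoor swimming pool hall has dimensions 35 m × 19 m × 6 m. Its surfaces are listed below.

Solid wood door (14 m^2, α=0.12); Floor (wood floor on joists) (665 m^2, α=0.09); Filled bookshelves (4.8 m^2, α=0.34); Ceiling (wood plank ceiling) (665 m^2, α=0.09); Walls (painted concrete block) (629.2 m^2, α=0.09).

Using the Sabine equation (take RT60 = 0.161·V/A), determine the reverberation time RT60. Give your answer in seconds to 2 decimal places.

3.58 seconds

Summing Sᵢαᵢ: 1.680 + 59.850 + 1.632 + 59.850 + 56.628 → A = 179.640 sabins.
Volume V = 35 × 19 × 6 = 3990 m³.
Sabine: RT60 = 0.161 × 3990 / 179.640 = 3.58 s.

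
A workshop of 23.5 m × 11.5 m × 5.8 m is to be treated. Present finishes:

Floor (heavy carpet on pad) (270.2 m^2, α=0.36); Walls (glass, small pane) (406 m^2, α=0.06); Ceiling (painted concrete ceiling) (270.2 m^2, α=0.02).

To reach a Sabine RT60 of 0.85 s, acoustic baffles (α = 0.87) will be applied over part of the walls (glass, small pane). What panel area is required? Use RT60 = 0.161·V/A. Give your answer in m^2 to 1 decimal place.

209.7

Summing Sᵢαᵢ: 97.272 + 24.360 + 5.404 → A₁ = 127.036 sabins.
V = 1567.45 m³. Target absorption A₂ = 0.161 × 1567.45 / 0.85 = 296.893 sabins.
Absorption to add: 296.893 − 127.036 = 169.857 sabins.
Each m^2 of panel replacing the walls (glass, small pane) adds (0.87 − 0.06) = 0.81 sabins.
Panel area = 169.857 / 0.81 = 209.7 m^2.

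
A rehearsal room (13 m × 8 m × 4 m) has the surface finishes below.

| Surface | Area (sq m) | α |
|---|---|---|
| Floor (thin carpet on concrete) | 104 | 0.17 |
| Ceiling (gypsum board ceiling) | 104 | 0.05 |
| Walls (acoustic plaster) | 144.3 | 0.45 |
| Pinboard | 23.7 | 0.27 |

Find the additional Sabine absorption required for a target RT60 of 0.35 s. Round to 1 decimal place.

Equivalent absorption area: A₁ = 104×0.17 + 104×0.05 + 144.3×0.45 + 23.7×0.27 = 94.214 sq m.
For T = 0.35 s, need A₂ = 0.161·V/T = 0.161·416/0.35 = 191.360 sabins.
ΔA = A₂ − A₁ = 191.360 − 94.214 = 97.1 sabins.

97.1 sabins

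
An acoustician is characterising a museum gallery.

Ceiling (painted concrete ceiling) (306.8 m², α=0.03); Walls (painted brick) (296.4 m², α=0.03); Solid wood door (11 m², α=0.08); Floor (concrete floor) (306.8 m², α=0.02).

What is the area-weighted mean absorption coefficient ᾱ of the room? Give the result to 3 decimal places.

0.027

S = Σ Sᵢ = 306.8 + 296.4 + 11 + 306.8 = 921.0 m².
Weighted sum Σ Sα = 25.112.
ᾱ = 25.112 / 921.0 = 0.027.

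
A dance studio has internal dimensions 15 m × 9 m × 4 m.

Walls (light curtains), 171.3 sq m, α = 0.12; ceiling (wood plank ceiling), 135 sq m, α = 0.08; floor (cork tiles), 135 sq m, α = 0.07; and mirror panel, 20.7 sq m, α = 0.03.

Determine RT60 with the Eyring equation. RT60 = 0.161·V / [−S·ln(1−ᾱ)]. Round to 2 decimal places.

2.00 sec

S = Σ Sᵢ = 462.0 sq m.
Absorption A = 171.3·0.12 + 135·0.08 + 135·0.07 + 20.7·0.03 = 41.427 sabins.
ᾱ = 41.427 / 462.0 = 0.0897.
−S·ln(1−ᾱ) = −462.0 × ln(1 − 0.0897) = 43.419.
V = 15 × 9 × 4 = 540 m³.
RT60 = 0.161 × 540 / 43.419 = 2.00 s.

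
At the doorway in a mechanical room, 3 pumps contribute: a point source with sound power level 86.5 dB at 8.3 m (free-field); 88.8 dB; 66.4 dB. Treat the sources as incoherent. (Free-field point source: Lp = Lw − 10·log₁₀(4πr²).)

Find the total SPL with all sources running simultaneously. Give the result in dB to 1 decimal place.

88.8 dB

Source at 8.3 m: Lp = 86.5 − 10·log₁₀(4π·8.3²) = 86.5 − 10·log₁₀(865.697) = 57.1 dB.
Σ 10^(Lᵢ/10) = 7.635e+08.
Back to dB: 10·log₁₀ Σ = 88.8 dB.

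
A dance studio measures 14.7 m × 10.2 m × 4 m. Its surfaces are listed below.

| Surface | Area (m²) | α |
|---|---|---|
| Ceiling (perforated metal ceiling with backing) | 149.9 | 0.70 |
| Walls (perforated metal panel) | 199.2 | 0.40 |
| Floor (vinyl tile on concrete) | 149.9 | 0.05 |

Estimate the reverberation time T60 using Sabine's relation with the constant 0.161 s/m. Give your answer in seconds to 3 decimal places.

0.503 sec

Summing Sᵢαᵢ: 104.930 + 79.680 + 7.495 → A = 192.105 sabins.
V = 14.7·10.2·4 = 599.76 m³.
T = 0.161 V/A = 0.161·599.76/192.105 = 0.503 s.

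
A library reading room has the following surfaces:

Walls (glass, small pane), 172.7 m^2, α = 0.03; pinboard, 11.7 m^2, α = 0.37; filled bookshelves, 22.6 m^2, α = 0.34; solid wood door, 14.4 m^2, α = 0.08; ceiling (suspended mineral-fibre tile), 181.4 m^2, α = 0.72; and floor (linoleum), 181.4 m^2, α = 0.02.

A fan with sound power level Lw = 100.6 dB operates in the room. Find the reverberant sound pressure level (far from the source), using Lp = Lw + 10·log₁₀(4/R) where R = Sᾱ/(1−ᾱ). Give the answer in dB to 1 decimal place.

83.5 dB

A = 152.582 sabins; S = 584.2 m^2.
ᾱ = 0.2612, so room constant R = A/(1−ᾱ) = 206.527 m^2.
Lp = Lw + 10 log₁₀(4/R) = 100.6 -17.13 = 83.5 dB.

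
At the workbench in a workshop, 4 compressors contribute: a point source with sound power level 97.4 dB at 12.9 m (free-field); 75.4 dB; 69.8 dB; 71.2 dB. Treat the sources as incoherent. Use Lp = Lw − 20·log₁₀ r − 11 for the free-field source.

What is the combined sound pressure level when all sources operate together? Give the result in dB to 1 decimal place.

Source at 12.9 m: Lp = 97.4 − 20·log₁₀(12.9) − 11 = 64.2 dB.
Converting to relative power and adding: 10^(64.2/10) + 10^(75.4/10) + 10^(69.8/10) + 10^(71.2/10) = 6.004e+07.
Combined level = 10 log₁₀(6.004e+07) = 77.8 dB.

77.8 dB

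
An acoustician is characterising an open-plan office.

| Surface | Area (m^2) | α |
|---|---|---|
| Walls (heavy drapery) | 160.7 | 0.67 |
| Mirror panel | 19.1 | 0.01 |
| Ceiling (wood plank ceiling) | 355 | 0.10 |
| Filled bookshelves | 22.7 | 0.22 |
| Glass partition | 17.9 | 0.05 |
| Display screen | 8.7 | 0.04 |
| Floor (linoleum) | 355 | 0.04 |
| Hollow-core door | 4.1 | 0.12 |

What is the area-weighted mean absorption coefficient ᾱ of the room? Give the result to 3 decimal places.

0.174

S = Σ Sᵢ = 160.7 + 19.1 + 355 + 22.7 + 17.9 + 8.7 + 355 + 4.1 = 943.2 m^2.
Weighted sum Σ Sα = 164.289.
ᾱ = A/S = 0.174.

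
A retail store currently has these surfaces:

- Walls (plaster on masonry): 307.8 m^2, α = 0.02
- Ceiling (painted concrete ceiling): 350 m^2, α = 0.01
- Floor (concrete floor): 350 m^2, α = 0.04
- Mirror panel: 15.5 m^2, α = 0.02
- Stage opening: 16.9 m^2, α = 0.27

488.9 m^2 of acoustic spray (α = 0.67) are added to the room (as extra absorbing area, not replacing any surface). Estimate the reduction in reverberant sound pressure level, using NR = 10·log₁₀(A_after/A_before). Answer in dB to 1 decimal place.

11.0 dB

Total absorption A_before = 307.8*0.02 + 350*0.01 + 350*0.04 + 15.5*0.02 + 16.9*0.27
  = 6.156 + 3.500 + 14.000 + 0.310 + 4.563 = 28.529 m^2 sabins.
Treatment contributes 488.9·0.67 = 327.563 sabins.
A_after = 28.529 + 327.563 = 356.092 sabins.
NR = 10·log₁₀(356.092/28.529) = 11.0 dB.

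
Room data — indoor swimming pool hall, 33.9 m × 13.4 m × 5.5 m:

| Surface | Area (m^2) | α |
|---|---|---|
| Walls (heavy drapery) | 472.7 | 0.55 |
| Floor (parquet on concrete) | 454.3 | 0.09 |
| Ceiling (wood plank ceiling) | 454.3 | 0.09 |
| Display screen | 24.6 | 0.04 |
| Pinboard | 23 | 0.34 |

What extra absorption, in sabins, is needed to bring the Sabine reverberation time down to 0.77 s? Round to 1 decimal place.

Summing Sᵢαᵢ: 259.985 + 40.887 + 40.887 + 0.984 + 7.820 → A₁ = 350.563 sabins.
Target A₂ = 0.161·2498.43/0.77 = 522.399 sabins (V = 2498.43 m³).
Additional absorption ΔA = 522.399 − 350.563 = 171.8 sabins.

171.8 sabins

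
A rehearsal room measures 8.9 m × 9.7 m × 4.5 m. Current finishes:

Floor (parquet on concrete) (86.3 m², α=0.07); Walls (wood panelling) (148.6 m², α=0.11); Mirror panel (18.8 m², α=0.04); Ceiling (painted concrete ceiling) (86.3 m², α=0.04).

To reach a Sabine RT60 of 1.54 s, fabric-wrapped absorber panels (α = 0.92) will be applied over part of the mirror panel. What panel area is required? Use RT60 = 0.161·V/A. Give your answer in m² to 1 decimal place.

Summing Sᵢαᵢ: 6.041 + 16.346 + 0.752 + 3.452 → A₁ = 26.591 sabins.
V = 388.485 m³. Target absorption A₂ = 0.161 × 388.485 / 1.54 = 40.614 sabins.
Absorption to add: 40.614 − 26.591 = 14.023 sabins.
Each m² of panel replacing the mirror panel adds (0.92 − 0.04) = 0.88 sabins.
Panel area = 14.023 / 0.88 = 15.9 m².

15.9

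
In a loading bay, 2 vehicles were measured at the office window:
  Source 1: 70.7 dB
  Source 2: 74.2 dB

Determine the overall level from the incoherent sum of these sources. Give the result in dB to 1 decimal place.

75.8 dB

Σ 10^(Lᵢ/10) = 3.805e+07.
Back to dB: 10·log₁₀ Σ = 75.8 dB.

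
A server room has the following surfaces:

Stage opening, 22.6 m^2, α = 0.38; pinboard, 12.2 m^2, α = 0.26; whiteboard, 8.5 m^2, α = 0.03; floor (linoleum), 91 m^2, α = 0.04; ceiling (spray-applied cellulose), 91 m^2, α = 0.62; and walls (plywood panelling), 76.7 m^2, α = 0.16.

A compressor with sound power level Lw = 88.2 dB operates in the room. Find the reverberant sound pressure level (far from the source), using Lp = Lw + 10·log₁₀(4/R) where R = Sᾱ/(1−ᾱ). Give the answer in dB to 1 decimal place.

73.5 dB

Σ(Sᵢαᵢ) = 22.6·0.38 + 12.2·0.26 + 8.5·0.03 + 91·0.04 + 91·0.62 + 76.7·0.16 = 84.347; total area S = 302.0 m^2.
ᾱ = 0.2793, so room constant R = A/(1−ᾱ) = 117.035 m^2.
Lp = Lw + 10 log₁₀(4/R) = 88.2 -14.66 = 73.5 dB.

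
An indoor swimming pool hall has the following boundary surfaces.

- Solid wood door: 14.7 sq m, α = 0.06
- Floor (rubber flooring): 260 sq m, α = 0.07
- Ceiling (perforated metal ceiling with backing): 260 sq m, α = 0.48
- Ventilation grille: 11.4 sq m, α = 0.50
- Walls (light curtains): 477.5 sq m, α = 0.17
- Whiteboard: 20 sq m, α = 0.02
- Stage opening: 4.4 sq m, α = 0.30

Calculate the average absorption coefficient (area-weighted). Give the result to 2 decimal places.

0.22

Total surface area S = 1048.0 sq m.
Weighted sum Σ Sα = 232.477.
ᾱ = A/S = 0.22.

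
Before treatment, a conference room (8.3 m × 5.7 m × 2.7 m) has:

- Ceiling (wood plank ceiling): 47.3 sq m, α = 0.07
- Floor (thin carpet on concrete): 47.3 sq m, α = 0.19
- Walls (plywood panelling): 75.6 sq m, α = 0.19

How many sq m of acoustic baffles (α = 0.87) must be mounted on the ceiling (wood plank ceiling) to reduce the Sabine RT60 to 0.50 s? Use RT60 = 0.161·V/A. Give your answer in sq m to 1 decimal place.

18.1

A₁ = Σ Sᵢαᵢ = 47.3×0.07 + 47.3×0.19 + 75.6×0.19 = 26.662 sabins.
V = 127.737 m³. Target absorption A₂ = 0.161 × 127.737 / 0.50 = 41.131 sabins.
ΔA needed = 41.131 − 26.662 = 14.469 sabins.
Each sq m of panel replacing the ceiling (wood plank ceiling) adds (0.87 − 0.07) = 0.80 sabins.
Area = ΔA/Δα = 14.469/0.80 = 18.1 sq m.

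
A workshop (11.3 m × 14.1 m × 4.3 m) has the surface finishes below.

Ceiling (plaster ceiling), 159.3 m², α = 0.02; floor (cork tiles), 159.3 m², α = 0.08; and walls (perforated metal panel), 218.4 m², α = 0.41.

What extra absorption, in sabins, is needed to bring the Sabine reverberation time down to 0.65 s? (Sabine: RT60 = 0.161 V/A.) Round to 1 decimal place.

A₁ = Σ Sᵢαᵢ = 159.3×0.02 + 159.3×0.08 + 218.4×0.41 = 105.474 sabins.
V = 685.119 m³. Required absorption A₂ = 0.161 × 685.119 / 0.65 = 169.699 sabins.
Additional absorption ΔA = 169.699 − 105.474 = 64.2 sabins.

64.2 sabins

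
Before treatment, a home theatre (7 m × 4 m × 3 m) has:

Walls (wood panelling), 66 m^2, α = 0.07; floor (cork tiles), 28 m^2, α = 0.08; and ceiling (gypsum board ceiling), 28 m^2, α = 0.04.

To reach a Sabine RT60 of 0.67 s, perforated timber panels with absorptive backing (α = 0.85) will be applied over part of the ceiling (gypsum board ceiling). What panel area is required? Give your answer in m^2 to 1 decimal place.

A₁ = Σ Sᵢαᵢ = 66*0.07 + 28*0.08 + 28*0.04 = 7.980 sabins.
Required A₂ = 0.161·84/0.67 = 20.185 sabins.
ΔA needed = 20.185 − 7.980 = 12.205 sabins.
Each m^2 of panel replacing the ceiling (gypsum board ceiling) adds (0.85 − 0.04) = 0.81 sabins.
Area = ΔA/Δα = 12.205/0.81 = 15.1 m^2.

15.1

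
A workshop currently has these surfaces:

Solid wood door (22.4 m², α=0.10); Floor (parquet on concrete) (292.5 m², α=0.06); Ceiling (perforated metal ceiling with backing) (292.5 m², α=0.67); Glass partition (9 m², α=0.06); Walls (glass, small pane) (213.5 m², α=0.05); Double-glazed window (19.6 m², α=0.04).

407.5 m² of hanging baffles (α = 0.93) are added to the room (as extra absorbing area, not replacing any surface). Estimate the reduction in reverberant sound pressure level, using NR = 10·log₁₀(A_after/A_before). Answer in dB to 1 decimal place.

4.3 dB

A_before = Σ Sᵢαᵢ = 22.4·0.10 + 292.5·0.06 + 292.5·0.67 + 9·0.06 + 213.5·0.05 + 19.6·0.04 = 227.764 sabins.
Treatment contributes 407.5·0.93 = 378.975 sabins.
A_after = 227.764 + 378.975 = 606.739 sabins.
NR = 10·log₁₀(606.739/227.764) = 4.3 dB.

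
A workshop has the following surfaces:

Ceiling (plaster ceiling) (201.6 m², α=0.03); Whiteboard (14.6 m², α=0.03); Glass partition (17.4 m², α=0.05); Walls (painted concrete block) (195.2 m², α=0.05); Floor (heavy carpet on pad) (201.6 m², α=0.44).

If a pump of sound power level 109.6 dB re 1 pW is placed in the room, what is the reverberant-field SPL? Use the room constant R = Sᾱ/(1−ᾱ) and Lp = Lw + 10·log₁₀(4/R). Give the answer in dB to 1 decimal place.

A = 105.820 sabins; S = 630.4 m².
ᾱ = 105.820/630.4 = 0.1679; R = Sᾱ/(1−ᾱ) = 105.820/(1−0.1679) = 127.172 m².
Lp = Lw + 10 log₁₀(4/R) = 109.6 -15.02 = 94.6 dB.

94.6 dB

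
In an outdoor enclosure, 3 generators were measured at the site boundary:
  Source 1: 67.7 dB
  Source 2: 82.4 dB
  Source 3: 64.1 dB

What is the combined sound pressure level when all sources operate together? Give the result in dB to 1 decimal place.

82.6 dB

Sum in the linear (power) domain: Σ 10^(Lᵢ/10) = 10^(67.7/10) + 10^(82.4/10) + 10^(64.1/10) = 1.822e+08.
Combined level = 10 log₁₀(1.822e+08) = 82.6 dB.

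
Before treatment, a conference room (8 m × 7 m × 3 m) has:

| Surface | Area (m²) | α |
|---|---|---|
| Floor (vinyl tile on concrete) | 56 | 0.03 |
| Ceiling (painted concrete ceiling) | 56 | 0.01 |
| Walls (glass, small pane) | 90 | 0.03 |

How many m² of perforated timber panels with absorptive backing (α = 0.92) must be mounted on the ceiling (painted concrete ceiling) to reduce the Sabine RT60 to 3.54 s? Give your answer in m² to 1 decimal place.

3.0

Total absorption A₁ = 56·0.03 + 56·0.01 + 90·0.03
  = 1.680 + 0.560 + 2.700 = 4.940 m² sabins.
V = 168 m³. Target absorption A₂ = 0.161 × 168 / 3.54 = 7.641 sabins.
ΔA needed = 7.641 − 4.940 = 2.701 sabins.
Net gain per m²: Δα = 0.92 − 0.01 = 0.91.
Area = ΔA/Δα = 2.701/0.91 = 3.0 m².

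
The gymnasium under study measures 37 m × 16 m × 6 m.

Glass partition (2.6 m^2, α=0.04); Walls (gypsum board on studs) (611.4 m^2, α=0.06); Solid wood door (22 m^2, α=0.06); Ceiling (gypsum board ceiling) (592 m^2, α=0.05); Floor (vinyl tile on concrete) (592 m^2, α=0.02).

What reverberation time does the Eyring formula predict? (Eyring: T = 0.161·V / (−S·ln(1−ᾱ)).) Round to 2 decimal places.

7.03 s

S = Σ Sᵢ = 1820.0 m^2.
Absorption A = 2.6·0.04 + 611.4·0.06 + 22·0.06 + 592·0.05 + 592·0.02 = 79.548 sabins.
Mean coefficient ᾱ = A/S = 0.0437.
−S·ln(1−ᾱ) = −1820.0 × ln(1 − 0.0437) = 81.324.
V = 37 × 16 × 6 = 3552 m³.
RT60 = 0.161 × 3552 / 81.324 = 7.03 s.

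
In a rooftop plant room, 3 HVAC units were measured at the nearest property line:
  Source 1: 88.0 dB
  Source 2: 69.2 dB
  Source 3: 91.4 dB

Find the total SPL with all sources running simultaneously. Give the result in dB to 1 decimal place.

93.1 dB

Sum in the linear (power) domain: Σ 10^(Lᵢ/10) = 10^(88.0/10) + 10^(69.2/10) + 10^(91.4/10) = 2.02e+09.
Back to dB: 10·log₁₀ Σ = 93.1 dB.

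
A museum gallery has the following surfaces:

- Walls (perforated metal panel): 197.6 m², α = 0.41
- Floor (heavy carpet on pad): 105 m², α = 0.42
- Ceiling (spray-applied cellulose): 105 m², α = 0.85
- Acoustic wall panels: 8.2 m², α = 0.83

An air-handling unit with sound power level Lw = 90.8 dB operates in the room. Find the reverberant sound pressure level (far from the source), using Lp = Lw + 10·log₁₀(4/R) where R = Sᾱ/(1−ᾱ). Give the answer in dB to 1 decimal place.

70.1 dB

Σ(Sᵢαᵢ) = 197.6×0.41 + 105×0.42 + 105×0.85 + 8.2×0.83 = 221.172; total area S = 415.8 m².
ᾱ = 221.172/415.8 = 0.5319; R = Sᾱ/(1−ᾱ) = 221.172/(1−0.5319) = 472.489 m².
Lp = 90.8 + 10·log₁₀(4/472.489) = 90.8 + (-20.72) = 70.1 dB.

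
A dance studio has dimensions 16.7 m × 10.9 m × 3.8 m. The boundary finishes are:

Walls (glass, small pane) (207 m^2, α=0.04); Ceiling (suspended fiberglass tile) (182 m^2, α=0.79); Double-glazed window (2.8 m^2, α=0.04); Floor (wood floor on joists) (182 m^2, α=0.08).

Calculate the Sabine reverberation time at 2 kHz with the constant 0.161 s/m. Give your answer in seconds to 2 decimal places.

0.67 seconds

Total absorption A = 207·0.04 + 182·0.79 + 2.8·0.04 + 182·0.08
  = 8.280 + 143.780 + 0.112 + 14.560 = 166.732 m^2 sabins.
V = 16.7·10.9·3.8 = 691.714 m³.
T = 0.161 V/A = 0.161·691.714/166.732 = 0.67 s.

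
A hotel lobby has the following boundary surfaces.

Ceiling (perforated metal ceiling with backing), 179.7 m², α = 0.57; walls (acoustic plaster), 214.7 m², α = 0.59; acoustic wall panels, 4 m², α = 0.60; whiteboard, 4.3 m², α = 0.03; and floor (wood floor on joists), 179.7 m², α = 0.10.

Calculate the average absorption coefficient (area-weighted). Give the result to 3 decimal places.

0.429

Total surface area S = 582.4 m².
Σ(Sᵢαᵢ) = 179.7×0.57 + 214.7×0.59 + 4×0.60 + 4.3×0.03 + 179.7×0.10 = 249.601.
ᾱ = 249.601 / 582.4 = 0.429.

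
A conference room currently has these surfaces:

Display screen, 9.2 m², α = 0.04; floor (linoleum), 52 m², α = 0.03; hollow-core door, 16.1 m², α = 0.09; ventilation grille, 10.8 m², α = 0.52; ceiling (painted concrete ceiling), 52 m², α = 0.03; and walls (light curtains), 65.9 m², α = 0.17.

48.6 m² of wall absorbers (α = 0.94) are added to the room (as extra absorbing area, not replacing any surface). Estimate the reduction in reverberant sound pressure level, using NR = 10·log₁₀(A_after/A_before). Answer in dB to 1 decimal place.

4.9 dB

Total absorption A_before = 9.2×0.04 + 52×0.03 + 16.1×0.09 + 10.8×0.52 + 52×0.03 + 65.9×0.17
  = 0.368 + 1.560 + 1.449 + 5.616 + 1.560 + 11.203 = 21.756 m² sabins.
Added absorption = 48.6 × 0.94 = 45.684 sabins.
A_after = 21.756 + 45.684 = 67.440 sabins.
Reduction = 10 log₁₀(A_after/A_before) = 10 log₁₀(3.0998) = 4.9 dB.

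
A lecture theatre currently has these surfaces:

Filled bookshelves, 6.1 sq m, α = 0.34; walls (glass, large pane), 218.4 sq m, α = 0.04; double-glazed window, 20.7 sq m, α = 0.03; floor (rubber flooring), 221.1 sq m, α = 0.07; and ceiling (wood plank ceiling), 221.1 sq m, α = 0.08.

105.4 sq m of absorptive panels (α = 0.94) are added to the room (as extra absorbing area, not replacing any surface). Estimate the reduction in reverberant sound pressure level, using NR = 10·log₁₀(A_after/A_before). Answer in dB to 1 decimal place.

Total absorption A_before = 6.1*0.34 + 218.4*0.04 + 20.7*0.03 + 221.1*0.07 + 221.1*0.08
  = 2.074 + 8.736 + 0.621 + 15.477 + 17.688 = 44.596 sq m sabins.
Treatment contributes 105.4·0.94 = 99.076 sabins.
New total A_after = 143.672 sabins.
Reduction = 10 log₁₀(A_after/A_before) = 10 log₁₀(3.2216) = 5.1 dB.

5.1 dB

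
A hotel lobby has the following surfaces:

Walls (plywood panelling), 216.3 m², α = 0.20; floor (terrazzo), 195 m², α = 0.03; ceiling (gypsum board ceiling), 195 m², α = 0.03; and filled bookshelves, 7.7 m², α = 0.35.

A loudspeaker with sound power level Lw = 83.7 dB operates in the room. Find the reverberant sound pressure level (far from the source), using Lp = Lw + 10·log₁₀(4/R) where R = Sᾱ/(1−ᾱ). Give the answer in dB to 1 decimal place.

A = 57.655 sabins; S = 614.0 m².
ᾱ = 57.655/614.0 = 0.0939; R = Sᾱ/(1−ᾱ) = 57.655/(1−0.0939) = 63.630 m².
Lp = 83.7 + 10·log₁₀(4/63.630) = 83.7 + (-12.02) = 71.7 dB.

71.7 dB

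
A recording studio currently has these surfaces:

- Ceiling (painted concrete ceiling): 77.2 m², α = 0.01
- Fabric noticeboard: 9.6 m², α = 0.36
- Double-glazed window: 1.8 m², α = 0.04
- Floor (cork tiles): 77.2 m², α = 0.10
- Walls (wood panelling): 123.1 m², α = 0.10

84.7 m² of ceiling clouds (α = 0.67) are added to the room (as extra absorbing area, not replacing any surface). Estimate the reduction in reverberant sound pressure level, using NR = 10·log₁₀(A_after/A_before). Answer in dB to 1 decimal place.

5.2 dB

Summing Sᵢαᵢ: 0.772 + 3.456 + 0.072 + 7.720 + 12.310 → A_before = 24.330 sabins.
Added absorption = 84.7 × 0.67 = 56.749 sabins.
A_after = 24.330 + 56.749 = 81.079 sabins.
Reduction = 10 log₁₀(A_after/A_before) = 10 log₁₀(3.3325) = 5.2 dB.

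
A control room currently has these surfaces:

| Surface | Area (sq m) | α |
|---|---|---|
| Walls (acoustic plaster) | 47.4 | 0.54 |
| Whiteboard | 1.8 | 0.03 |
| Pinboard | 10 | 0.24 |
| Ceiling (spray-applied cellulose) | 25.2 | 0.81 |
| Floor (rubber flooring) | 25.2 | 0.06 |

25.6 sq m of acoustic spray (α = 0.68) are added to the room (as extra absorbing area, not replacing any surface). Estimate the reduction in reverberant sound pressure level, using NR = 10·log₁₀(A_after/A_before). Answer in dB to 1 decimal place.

A_before = Σ Sᵢαᵢ = 47.4·0.54 + 1.8·0.03 + 10·0.24 + 25.2·0.81 + 25.2·0.06 = 49.974 sabins.
Treatment contributes 25.6·0.68 = 17.408 sabins.
New total A_after = 67.382 sabins.
Reduction = 10 log₁₀(A_after/A_before) = 10 log₁₀(1.3483) = 1.3 dB.

1.3 dB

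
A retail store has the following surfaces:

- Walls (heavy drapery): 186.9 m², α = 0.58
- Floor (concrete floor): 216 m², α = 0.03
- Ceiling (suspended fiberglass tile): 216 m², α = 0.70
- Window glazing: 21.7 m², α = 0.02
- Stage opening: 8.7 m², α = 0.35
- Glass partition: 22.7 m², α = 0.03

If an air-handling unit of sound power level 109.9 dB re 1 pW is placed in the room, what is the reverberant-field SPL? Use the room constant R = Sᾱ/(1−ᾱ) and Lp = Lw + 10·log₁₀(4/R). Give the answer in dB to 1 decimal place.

89.4 dB

Σ(Sᵢαᵢ) = 186.9×0.58 + 216×0.03 + 216×0.70 + 21.7×0.02 + 8.7×0.35 + 22.7×0.03 = 270.242; total area S = 672.0 m².
ᾱ = 0.4021, so room constant R = A/(1−ᾱ) = 451.985 m².
Lp = Lw + 10 log₁₀(4/R) = 109.9 -20.53 = 89.4 dB.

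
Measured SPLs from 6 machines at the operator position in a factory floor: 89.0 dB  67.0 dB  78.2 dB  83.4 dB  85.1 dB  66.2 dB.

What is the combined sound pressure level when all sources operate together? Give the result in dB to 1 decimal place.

Converting to relative power and adding: 10^(89.0/10) + 10^(67.0/10) + 10^(78.2/10) + 10^(83.4/10) + 10^(85.1/10) + 10^(66.2/10) = 1.412e+09.
Back to dB: 10·log₁₀ Σ = 91.5 dB.

91.5 dB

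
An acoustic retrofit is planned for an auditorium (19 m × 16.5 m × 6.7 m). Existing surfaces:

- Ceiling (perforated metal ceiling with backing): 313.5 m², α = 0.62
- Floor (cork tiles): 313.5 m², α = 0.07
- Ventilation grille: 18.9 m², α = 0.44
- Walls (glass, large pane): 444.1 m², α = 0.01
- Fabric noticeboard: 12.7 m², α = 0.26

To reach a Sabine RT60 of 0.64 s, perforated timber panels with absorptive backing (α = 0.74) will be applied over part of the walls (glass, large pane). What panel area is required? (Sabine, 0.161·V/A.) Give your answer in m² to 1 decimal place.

Equivalent absorption area: A₁ = 313.5*0.62 + 313.5*0.07 + 18.9*0.44 + 444.1*0.01 + 12.7*0.26 = 232.374 m².
Required A₂ = 0.161·2100.45/0.64 = 528.394 sabins.
ΔA needed = 528.394 − 232.374 = 296.020 sabins.
Net gain per m²: Δα = 0.74 − 0.01 = 0.73.
Area = ΔA/Δα = 296.020/0.73 = 405.5 m².

405.5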